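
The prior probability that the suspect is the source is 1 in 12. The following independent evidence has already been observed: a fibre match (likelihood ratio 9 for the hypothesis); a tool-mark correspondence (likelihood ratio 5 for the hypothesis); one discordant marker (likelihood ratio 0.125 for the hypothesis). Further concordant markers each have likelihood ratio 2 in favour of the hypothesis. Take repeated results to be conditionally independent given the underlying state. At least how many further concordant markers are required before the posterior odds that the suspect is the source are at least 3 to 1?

Prior odds = (1/12)/(11/12) = 1/11.
Combined Bayes factor of the evidence already in hand = 9 × 5 × 0.125 = 5.625.
Odds after that evidence = (1/11) × 5.625 = 45/88.
Target odds = 3.
Need 2ⁿ ≥ 3 ÷ (45/88) = 88/15.
2² = 4 falls short of 88/15 but 2³ = 8 reaches it, so n = 3.

3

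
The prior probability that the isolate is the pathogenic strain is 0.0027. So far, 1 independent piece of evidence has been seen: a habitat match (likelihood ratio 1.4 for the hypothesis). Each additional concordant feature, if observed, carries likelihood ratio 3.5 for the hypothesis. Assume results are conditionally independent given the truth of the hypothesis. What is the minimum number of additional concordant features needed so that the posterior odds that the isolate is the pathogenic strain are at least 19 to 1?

Prior odds = 0.0027/0.9973 = 27/9973.
Bayes factor of the evidence already in hand = 1.4.
Odds after that evidence = (27/9973) × 1.4 = 189/49865.
Target odds = 19.
Need 3.5ⁿ ≥ 19 ÷ (189/49865) = 947435/189.
3.5⁶ = 1838.265625 falls short of 947435/189 but 3.5⁷ = 823543/128 reaches it, so n = 7.

7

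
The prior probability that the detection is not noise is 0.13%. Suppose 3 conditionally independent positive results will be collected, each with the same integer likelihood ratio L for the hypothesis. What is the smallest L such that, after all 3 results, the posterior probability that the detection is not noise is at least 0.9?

20

Prior odds = 0.0013/0.9987 = 13/9987.
Target odds = 0.9/0.1 = 9.
Need L³ ≥ 9 ÷ (13/9987) = 89883/13.
19³ = 6859 < 89883/13 ≤ 8000 = 20³, so L = 20.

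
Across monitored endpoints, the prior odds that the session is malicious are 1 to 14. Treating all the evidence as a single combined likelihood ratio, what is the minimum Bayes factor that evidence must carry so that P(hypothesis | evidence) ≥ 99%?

Prior odds = 1/14.
Target odds = 0.99/0.01 = 99.
Required Bayes factor = 99 ÷ (1/14) = 1386.

1386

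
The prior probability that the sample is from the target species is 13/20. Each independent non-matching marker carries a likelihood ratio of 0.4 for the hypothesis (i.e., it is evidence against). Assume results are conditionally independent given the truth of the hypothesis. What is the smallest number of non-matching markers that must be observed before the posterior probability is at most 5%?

4

Prior odds: 0.65 ÷ 0.35 = 13/7.
Likelihood ratio per non-matching marker = 0.4.
Target posterior odds = 0.05/0.95 = 1/19.
Need (13/7) × 0.4ⁿ ≤ 1/19, i.e. 0.4ⁿ ≤ 7/247.
0.4³ = 0.064 is still above 7/247 but 0.4⁴ = 0.0256 is at or below it, so n = 4.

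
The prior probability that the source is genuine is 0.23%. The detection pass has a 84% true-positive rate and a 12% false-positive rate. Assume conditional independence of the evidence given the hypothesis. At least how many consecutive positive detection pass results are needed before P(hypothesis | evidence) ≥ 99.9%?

7

Prior odds = 0.0023/0.9977 = 23/9977.
Likelihood ratio of a positive result = 0.84/0.12 = 7.
Target odds: 0.999 ÷ 0.001 = 999.
Require 7ⁿ ≥ 999 ÷ (23/9977) = 9967023/23.
7⁶ = 117649 falls short of 9967023/23 but 7⁷ = 823543 reaches it, so n = 7.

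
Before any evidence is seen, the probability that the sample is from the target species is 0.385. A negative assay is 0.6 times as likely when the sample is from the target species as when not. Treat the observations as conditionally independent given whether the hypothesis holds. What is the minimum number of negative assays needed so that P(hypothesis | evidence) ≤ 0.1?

Prior odds = 0.385/0.615 = 77/123.
Likelihood ratio per negative assay = 0.6.
Target posterior odds = 0.1/0.9 = 1/9.
Need (77/123) × 0.6ⁿ ≤ 1/9, i.e. 0.6ⁿ ≤ 41/231.
0.6³ = 0.216 is still above 41/231 but 0.6⁴ = 0.1296 is at or below it, so n = 4.

4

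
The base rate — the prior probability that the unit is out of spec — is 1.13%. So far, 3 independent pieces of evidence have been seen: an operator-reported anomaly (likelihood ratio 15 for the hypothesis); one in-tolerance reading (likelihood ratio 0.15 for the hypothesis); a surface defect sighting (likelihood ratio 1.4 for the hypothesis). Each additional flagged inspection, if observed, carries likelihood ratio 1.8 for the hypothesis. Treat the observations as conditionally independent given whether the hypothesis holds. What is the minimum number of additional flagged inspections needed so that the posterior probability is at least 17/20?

Prior odds = 0.0113/0.9887 = 113/9887.
Combined Bayes factor of the evidence already in hand = 15 × 0.15 × 1.4 = 3.15.
Odds after that evidence = (113/9887) × 3.15 = 7119/197740.
Target odds = 0.85/0.15 = 17/3.
Need 1.8ⁿ ≥ 17/3 ÷ (7119/197740) = 3361580/21357.
1.8⁸ = 43046721/390625 falls short of 3361580/21357 but 1.8⁹ = 387420489/1953125 reaches it, so n = 9.

9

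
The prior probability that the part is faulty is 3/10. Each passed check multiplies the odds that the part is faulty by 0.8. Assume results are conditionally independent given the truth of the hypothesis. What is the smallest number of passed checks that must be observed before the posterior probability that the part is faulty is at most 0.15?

4

Prior odds = 0.3/0.7 = 3/7.
Likelihood ratio per passed check = 0.8.
Target odds: 0.15 ÷ 0.85 = 3/17.
Require 0.8ⁿ ≤ 3/17 ÷ (3/7) = 7/17.
0.8³ = 0.512 is still above 7/17 but 0.8⁴ = 0.4096 is at or below it, so n = 4.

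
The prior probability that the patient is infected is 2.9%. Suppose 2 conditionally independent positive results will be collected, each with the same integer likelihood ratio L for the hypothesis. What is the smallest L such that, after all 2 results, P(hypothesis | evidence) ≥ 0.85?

14

Prior odds = 0.029/0.971 = 29/971.
Target odds = 0.85/0.15 = 17/3.
Need L² ≥ 17/3 ÷ (29/971) = 16507/87.
13² = 169 < 16507/87 ≤ 196 = 14², so L = 14.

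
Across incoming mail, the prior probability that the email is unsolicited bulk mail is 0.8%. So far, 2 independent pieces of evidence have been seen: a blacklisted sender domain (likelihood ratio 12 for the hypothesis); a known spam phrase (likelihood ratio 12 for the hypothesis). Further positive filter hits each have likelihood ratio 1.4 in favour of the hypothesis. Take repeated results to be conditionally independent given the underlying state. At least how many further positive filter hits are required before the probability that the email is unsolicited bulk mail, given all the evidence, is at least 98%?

Prior odds = 0.008/0.992 = 1/124.
Combined Bayes factor of the evidence already in hand = 12 × 12 = 144.
Odds after that evidence = (1/124) × 144 = 36/31.
Target odds = 0.98/0.02 = 49.
Need 1.4ⁿ ≥ 49 ÷ (36/31) = 1519/36.
1.4¹¹ ≈40.4957 falls short of 1519/36 but 1.4¹² ≈56.6939 reaches it, so n = 12.

12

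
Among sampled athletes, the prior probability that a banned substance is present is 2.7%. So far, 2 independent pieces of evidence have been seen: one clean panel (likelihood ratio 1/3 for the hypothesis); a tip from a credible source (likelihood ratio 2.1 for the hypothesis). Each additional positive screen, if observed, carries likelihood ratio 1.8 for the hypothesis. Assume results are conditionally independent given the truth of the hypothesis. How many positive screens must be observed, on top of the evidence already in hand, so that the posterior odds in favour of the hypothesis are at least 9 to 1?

11

Prior odds = 0.027/0.973 = 27/973.
Combined Bayes factor of the evidence already in hand = (1/3) × 2.1 = 0.7.
Odds after that evidence = (27/973) × 0.7 = 27/1390.
Target odds = 9.
Need 1.8ⁿ ≥ 9 ÷ (27/1390) = 1390/3.
1.8¹⁰ ≈357.047 falls short of 1390/3 but 1.8¹¹ ≈642.684 reaches it, so n = 11.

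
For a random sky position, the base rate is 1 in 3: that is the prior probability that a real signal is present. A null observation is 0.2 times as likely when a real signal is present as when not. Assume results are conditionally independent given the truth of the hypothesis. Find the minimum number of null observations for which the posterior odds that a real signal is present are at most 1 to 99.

3

Prior odds: (1/3) ÷ (2/3) = 0.5.
Likelihood ratio per null observation = 0.2.
Target odds = 1/99.
Need 0.5 × 0.2ⁿ ≤ 1/99, i.e. 0.2ⁿ ≤ 2/99.
0.2² = 0.04 is still above 2/99 but 0.2³ = 0.008 is at or below it, so n = 3.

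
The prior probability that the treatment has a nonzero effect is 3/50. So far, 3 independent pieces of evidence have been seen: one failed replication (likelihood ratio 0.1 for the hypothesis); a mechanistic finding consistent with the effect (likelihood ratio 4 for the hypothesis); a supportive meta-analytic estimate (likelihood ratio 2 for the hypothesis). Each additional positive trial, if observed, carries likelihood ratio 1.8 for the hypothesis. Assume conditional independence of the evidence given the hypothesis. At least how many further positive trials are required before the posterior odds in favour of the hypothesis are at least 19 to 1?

11

Prior odds = 0.06/0.94 = 3/47.
Combined Bayes factor of the evidence already in hand = 0.1 × 4 × 2 = 0.8.
Odds after that evidence = (3/47) × 0.8 = 12/235.
Target odds = 19.
Need 1.8ⁿ ≥ 19 ÷ (12/235) = 4465/12.
1.8¹⁰ ≈357.047 falls short of 4465/12 but 1.8¹¹ ≈642.684 reaches it, so n = 11.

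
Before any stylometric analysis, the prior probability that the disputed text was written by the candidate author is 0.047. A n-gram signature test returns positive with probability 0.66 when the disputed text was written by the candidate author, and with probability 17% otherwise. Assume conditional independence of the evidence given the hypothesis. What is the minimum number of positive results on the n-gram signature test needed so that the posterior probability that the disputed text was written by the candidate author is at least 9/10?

Prior odds: 0.047 ÷ 0.953 = 47/953.
Likelihood ratio of a positive result = 0.66/0.17 = 66/17.
Target posterior odds = 0.9/0.1 = 9.
Require (66/17)ⁿ ≥ 9 ÷ (47/953) = 8577/47.
(66/17)³ = 287496/4913 falls short of 8577/47 but (66/17)⁴ = 18974736/83521 reaches it, so n = 4.

4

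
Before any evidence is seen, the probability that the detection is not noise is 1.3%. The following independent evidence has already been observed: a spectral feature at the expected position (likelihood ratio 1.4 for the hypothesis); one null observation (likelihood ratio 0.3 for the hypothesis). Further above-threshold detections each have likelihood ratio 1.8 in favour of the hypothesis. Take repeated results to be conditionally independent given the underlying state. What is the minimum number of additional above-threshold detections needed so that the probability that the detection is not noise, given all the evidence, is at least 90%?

13

Prior odds = 0.013/0.987 = 13/987.
Combined Bayes factor of the evidence already in hand = 1.4 × 0.3 = 0.42.
Odds after that evidence = (13/987) × 0.42 = 13/2350.
Target odds = 0.9/0.1 = 9.
Need 1.8ⁿ ≥ 9 ÷ (13/2350) = 21150/13.
1.8¹² ≈1156.83 falls short of 21150/13 but 1.8¹³ ≈2082.3 reaches it, so n = 13.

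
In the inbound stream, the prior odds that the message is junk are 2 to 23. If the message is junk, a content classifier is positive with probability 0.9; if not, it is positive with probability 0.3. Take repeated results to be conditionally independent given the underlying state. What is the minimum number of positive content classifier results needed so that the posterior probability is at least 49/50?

Prior odds = 2/23.
Likelihood ratio of a positive = 0.9/0.3 = 3.
Target posterior odds = 0.98/0.02 = 49.
Need (2/23) × 3ⁿ ≥ 49, i.e. 3ⁿ ≥ 563.5.
3⁵ = 243 falls short of 563.5 but 3⁶ = 729 reaches it, so n = 6.

6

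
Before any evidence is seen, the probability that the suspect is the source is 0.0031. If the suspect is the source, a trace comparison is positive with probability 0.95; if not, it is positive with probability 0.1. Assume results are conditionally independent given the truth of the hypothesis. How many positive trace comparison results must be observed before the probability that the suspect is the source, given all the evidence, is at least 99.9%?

6

Prior odds: 0.0031 ÷ 0.9969 = 31/9969.
Likelihood ratio of a positive = 0.95/0.1 = 9.5.
Target posterior odds = 0.999/0.001 = 999.
Need (31/9969) × 9.5ⁿ ≥ 999, i.e. 9.5ⁿ ≥ 9959031/31.
9.5⁵ = 77378.09375 falls short of 9959031/31 but 9.5⁶ = 47045881/64 reaches it, so n = 6.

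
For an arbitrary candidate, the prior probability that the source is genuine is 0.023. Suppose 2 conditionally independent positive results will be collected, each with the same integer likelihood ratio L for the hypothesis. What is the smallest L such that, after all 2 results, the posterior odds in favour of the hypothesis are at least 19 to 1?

Prior odds = 0.023/0.977 = 23/977.
Target odds = 19.
Need L² ≥ 19 ÷ (23/977) = 18563/23.
28² = 784 < 18563/23 ≤ 841 = 29², so L = 29.

29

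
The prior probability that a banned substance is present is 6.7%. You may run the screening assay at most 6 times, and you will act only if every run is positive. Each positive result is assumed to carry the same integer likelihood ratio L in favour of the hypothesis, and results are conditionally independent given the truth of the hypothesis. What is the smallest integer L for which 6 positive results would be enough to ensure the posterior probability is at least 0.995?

4

Prior odds = 0.067/0.933 = 67/933.
Target odds = 0.995/0.005 = 199.
Need L⁶ ≥ 199 ÷ (67/933) = 185667/67.
3⁶ = 729 < 185667/67 ≤ 4096 = 4⁶, so L = 4.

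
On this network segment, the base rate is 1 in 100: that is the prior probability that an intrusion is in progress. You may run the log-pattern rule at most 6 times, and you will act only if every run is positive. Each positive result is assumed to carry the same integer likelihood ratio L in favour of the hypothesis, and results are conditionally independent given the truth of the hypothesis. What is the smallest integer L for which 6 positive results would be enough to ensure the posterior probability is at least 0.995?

Prior odds = 0.01/0.99 = 1/99.
Target odds = 0.995/0.005 = 199.
Need L⁶ ≥ 199 ÷ (1/99) = 19701.
5⁶ = 15625 < 19701 ≤ 46656 = 6⁶, so L = 6.

6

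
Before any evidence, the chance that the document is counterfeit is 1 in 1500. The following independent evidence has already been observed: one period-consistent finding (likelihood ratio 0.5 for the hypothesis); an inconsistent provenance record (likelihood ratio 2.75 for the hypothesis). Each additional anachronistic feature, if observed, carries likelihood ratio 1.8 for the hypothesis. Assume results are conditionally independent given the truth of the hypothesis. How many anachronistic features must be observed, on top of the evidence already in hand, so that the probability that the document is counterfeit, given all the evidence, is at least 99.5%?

21

Prior odds = (1/1500)/(1499/1500) = 1/1499.
Combined Bayes factor of the evidence already in hand = 0.5 × 2.75 = 1.375.
Odds after that evidence = (1/1499) × 1.375 = 11/11992.
Target odds = 0.995/0.005 = 199.
Need 1.8ⁿ ≥ 199 ÷ (11/11992) = 2386408/11.
1.8²⁰ ≈127482 falls short of 2386408/11 but 1.8²¹ ≈229468 reaches it, so n = 21.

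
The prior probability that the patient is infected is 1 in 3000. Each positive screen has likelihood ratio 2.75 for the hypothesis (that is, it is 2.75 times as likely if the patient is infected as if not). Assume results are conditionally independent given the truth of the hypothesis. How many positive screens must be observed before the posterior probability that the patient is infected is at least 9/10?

Prior odds: (1/3000) ÷ (2999/3000) = 1/2999.
Likelihood ratio per positive screen = 2.75.
Target odds: 0.9 ÷ 0.1 = 9.
Need (1/2999) × 2.75ⁿ ≥ 9, i.e. 2.75ⁿ ≥ 26991.
2.75¹⁰ ≈24735.9 falls short of 26991 but 2.75¹¹ ≈68023.6 reaches it, so n = 11.

11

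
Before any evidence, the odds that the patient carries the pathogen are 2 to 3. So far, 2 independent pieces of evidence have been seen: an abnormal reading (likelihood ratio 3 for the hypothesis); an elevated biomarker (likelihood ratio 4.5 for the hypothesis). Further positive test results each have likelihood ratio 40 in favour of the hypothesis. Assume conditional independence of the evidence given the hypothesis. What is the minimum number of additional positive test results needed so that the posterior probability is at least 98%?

Prior odds = 2/3.
Combined Bayes factor of the evidence already in hand = 3 × 4.5 = 13.5.
Odds after that evidence = (2/3) × 13.5 = 9.
Target odds = 0.98/0.02 = 49.
Need 40ⁿ ≥ 49 ÷ 9 = 49/9.
40¹ = 40, which meets the required 49/9; so n = 1.

1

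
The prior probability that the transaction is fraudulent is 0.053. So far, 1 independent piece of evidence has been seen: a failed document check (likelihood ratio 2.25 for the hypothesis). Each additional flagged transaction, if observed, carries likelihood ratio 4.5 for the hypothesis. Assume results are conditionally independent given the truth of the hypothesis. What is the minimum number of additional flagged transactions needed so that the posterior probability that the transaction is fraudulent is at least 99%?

Prior odds = 0.053/0.947 = 53/947.
Bayes factor of the evidence already in hand = 2.25.
Odds after that evidence = (53/947) × 2.25 = 477/3788.
Target odds = 0.99/0.01 = 99.
Need 4.5ⁿ ≥ 99 ÷ (477/3788) = 41668/53.
4.5⁴ = 410.0625 falls short of 41668/53 but 4.5⁵ = 1845.28125 reaches it, so n = 5.

5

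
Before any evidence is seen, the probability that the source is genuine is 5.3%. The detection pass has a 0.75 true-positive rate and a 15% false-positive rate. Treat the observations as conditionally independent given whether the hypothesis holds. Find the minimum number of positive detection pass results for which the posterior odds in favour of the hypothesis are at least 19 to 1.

4

Prior odds: 0.053 ÷ 0.947 = 53/947.
Likelihood ratio of a positive result = 0.75/0.15 = 5.
Target odds = 19.
Need (53/947) × 5ⁿ ≥ 19, i.e. 5ⁿ ≥ 17993/53.
5³ = 125 falls short of 17993/53 but 5⁴ = 625 reaches it, so n = 4.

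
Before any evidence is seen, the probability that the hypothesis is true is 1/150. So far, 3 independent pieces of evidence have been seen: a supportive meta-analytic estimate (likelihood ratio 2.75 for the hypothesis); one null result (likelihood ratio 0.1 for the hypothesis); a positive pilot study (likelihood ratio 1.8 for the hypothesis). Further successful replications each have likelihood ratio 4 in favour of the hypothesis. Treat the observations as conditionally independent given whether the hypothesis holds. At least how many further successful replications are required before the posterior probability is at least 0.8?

6

Prior odds = (1/150)/(149/150) = 1/149.
Combined Bayes factor of the evidence already in hand = 2.75 × 0.1 × 1.8 = 0.495.
Odds after that evidence = (1/149) × 0.495 = 99/29800.
Target odds = 0.8/0.2 = 4.
Need 4ⁿ ≥ 4 ÷ (99/29800) = 119200/99.
4⁵ = 1024 falls short of 119200/99 but 4⁶ = 4096 reaches it, so n = 6.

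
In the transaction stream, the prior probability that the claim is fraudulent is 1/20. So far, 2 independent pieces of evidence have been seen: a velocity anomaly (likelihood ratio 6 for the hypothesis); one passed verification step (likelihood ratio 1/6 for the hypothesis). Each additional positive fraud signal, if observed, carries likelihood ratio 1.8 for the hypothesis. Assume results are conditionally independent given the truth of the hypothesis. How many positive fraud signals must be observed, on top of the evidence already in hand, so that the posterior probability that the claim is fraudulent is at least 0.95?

11

Prior odds = 0.05/0.95 = 1/19.
Combined Bayes factor of the evidence already in hand = 6 × (1/6) = 1.
Odds after that evidence = (1/19) × 1 = 1/19.
Target odds = 0.95/0.05 = 19.
Need 1.8ⁿ ≥ 19 ÷ (1/19) = 361.
1.8¹⁰ ≈357.047 falls short of 361 but 1.8¹¹ ≈642.684 reaches it, so n = 11.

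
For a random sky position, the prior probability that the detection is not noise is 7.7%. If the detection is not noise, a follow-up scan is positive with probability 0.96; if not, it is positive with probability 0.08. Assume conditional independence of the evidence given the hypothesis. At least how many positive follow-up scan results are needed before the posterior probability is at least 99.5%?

Prior odds: 0.077 ÷ 0.923 = 77/923.
Likelihood ratio of a positive = 0.96/0.08 = 12.
Target odds: 0.995 ÷ 0.005 = 199.
Need (77/923) × 12ⁿ ≥ 199, i.e. 12ⁿ ≥ 183677/77.
12³ = 1728 falls short of 183677/77 but 12⁴ = 20736 reaches it, so n = 4.

4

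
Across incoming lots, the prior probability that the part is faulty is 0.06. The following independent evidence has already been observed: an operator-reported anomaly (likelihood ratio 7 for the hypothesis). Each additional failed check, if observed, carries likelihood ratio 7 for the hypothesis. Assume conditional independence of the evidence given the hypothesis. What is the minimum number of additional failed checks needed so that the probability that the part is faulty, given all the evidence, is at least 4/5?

Prior odds = 0.06/0.94 = 3/47.
Bayes factor of the evidence already in hand = 7.
Odds after that evidence = (3/47) × 7 = 21/47.
Target odds = 0.8/0.2 = 4.
Need 7ⁿ ≥ 4 ÷ (21/47) = 188/21.
7¹ = 7 falls short of 188/21 but 7² = 49 reaches it, so n = 2.

2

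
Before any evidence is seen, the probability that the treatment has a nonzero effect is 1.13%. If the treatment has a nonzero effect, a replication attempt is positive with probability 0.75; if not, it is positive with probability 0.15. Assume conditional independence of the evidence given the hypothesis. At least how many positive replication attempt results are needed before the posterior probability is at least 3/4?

Prior odds: 0.0113 ÷ 0.9887 = 113/9887.
Likelihood ratio of a positive = 0.75/0.15 = 5.
Target posterior odds = 0.75/0.25 = 3.
Require 5ⁿ ≥ 3 ÷ (113/9887) = 29661/113.
5³ = 125 falls short of 29661/113 but 5⁴ = 625 reaches it, so n = 4.

4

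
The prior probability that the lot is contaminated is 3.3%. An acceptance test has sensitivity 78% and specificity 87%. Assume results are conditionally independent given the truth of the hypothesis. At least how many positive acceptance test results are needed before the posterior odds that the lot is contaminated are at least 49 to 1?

Prior odds: 0.033 ÷ 0.967 = 33/967.
False-positive rate = 1 − 0.87 = 0.13; likelihood ratio of a positive = 0.78/0.13 = 6.
Target odds = 49.
Need (33/967) × 6ⁿ ≥ 49, i.e. 6ⁿ ≥ 47383/33.
6⁴ = 1296 falls short of 47383/33 but 6⁵ = 7776 reaches it, so n = 5.

5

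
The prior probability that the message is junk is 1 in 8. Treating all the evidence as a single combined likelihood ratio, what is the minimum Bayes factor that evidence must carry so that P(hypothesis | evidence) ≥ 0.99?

Prior odds = 0.125/0.875 = 1/7.
Target odds = 0.99/0.01 = 99.
Required Bayes factor = 99 ÷ (1/7) = 693.

693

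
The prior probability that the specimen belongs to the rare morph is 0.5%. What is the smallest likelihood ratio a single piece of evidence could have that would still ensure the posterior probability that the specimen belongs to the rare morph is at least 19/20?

3781

Prior odds = 0.005/0.995 = 1/199.
Target odds = 0.95/0.05 = 19.
Required Bayes factor = 19 ÷ (1/199) = 3781.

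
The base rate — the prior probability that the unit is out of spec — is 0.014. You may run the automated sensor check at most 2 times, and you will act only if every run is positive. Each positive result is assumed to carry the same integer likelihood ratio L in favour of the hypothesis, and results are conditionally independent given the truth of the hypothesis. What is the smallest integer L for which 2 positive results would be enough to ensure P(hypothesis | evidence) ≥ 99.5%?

119

Prior odds = 0.014/0.986 = 7/493.
Target odds = 0.995/0.005 = 199.
Need L² ≥ 199 ÷ (7/493) = 98107/7.
118² = 13924 < 98107/7 ≤ 14161 = 119², so L = 119.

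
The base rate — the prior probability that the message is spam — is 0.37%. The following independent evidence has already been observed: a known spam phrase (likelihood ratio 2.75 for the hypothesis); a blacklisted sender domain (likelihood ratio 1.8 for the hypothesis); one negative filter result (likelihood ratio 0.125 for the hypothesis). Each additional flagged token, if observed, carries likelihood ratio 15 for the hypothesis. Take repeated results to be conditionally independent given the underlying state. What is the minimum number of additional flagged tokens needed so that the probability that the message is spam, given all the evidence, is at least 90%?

4

Prior odds = 0.0037/0.9963 = 37/9963.
Combined Bayes factor of the evidence already in hand = 2.75 × 1.8 × 0.125 = 0.61875.
Odds after that evidence = (37/9963) × 0.61875 = 407/177120.
Target odds = 0.9/0.1 = 9.
Need 15ⁿ ≥ 9 ÷ (407/177120) = 1594080/407.
15³ = 3375 falls short of 1594080/407 but 15⁴ = 50625 reaches it, so n = 4.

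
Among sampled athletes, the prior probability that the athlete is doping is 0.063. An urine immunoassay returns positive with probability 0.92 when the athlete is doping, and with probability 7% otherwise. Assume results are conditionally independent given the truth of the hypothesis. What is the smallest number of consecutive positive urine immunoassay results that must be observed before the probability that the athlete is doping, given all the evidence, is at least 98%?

3

Prior odds = 0.063/0.937 = 63/937.
Likelihood ratio of a positive result = 0.92/0.07 = 92/7.
Target posterior odds = 0.98/0.02 = 49.
Need (63/937) × (92/7)ⁿ ≥ 49, i.e. (92/7)ⁿ ≥ 6559/9.
(92/7)² = 8464/49 falls short of 6559/9 but (92/7)³ = 778688/343 reaches it, so n = 3.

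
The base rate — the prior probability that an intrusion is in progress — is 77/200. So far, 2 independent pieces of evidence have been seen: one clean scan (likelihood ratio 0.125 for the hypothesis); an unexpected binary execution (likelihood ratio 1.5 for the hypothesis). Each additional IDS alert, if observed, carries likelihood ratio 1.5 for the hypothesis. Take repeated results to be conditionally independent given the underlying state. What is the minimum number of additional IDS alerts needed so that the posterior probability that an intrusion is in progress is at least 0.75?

8

Prior odds = 0.385/0.615 = 77/123.
Combined Bayes factor of the evidence already in hand = 0.125 × 1.5 = 0.1875.
Odds after that evidence = (77/123) × 0.1875 = 77/656.
Target odds = 0.75/0.25 = 3.
Need 1.5ⁿ ≥ 3 ÷ (77/656) = 1968/77.
1.5⁷ = 17.0859375 falls short of 1968/77 but 1.5⁸ = 25.62890625 reaches it, so n = 8.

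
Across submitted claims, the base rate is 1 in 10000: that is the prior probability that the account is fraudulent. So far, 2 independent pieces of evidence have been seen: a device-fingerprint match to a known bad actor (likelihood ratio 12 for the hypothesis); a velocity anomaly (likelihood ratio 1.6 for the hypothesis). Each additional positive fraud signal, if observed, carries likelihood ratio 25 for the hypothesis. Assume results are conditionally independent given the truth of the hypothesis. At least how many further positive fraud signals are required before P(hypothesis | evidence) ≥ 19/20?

Prior odds = 0.0001/0.9999 = 1/9999.
Combined Bayes factor of the evidence already in hand = 12 × 1.6 = 19.2.
Odds after that evidence = (1/9999) × 19.2 = 32/16665.
Target odds = 0.95/0.05 = 19.
Need 25ⁿ ≥ 19 ÷ (32/16665) = 9894.84375.
25² = 625 falls short of 9894.84375 but 25³ = 15625 reaches it, so n = 3.

3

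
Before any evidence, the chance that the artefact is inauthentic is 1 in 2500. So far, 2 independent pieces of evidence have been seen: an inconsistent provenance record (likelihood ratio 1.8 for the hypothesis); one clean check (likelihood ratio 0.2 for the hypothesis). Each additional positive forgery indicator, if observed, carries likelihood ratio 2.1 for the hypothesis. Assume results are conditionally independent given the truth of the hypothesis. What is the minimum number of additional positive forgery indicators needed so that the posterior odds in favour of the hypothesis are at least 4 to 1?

14

Prior odds = 0.0004/0.9996 = 1/2499.
Combined Bayes factor of the evidence already in hand = 1.8 × 0.2 = 0.36.
Odds after that evidence = (1/2499) × 0.36 = 3/20825.
Target odds = 4.
Need 2.1ⁿ ≥ 4 ÷ (3/20825) = 83300/3.
2.1¹³ ≈15447.2 falls short of 83300/3 but 2.1¹⁴ ≈32439.2 reaches it, so n = 14.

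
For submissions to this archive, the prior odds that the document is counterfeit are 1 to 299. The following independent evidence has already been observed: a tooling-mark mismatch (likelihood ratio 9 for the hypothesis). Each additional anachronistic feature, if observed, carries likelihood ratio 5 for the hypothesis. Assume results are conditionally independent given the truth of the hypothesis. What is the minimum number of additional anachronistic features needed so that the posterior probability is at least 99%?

6

Prior odds = 1/299.
Bayes factor of the evidence already in hand = 9.
Odds after that evidence = (1/299) × 9 = 9/299.
Target odds = 0.99/0.01 = 99.
Need 5ⁿ ≥ 99 ÷ (9/299) = 3289.
5⁵ = 3125 falls short of 3289 but 5⁶ = 15625 reaches it, so n = 6.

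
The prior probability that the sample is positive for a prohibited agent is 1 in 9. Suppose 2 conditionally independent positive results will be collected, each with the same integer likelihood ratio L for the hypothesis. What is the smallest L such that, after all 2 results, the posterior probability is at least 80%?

6

Prior odds = (1/9)/(8/9) = 0.125.
Target odds = 0.8/0.2 = 4.
Need L² ≥ 4 ÷ 0.125 = 32.
5² = 25 < 32 ≤ 36 = 6², so L = 6.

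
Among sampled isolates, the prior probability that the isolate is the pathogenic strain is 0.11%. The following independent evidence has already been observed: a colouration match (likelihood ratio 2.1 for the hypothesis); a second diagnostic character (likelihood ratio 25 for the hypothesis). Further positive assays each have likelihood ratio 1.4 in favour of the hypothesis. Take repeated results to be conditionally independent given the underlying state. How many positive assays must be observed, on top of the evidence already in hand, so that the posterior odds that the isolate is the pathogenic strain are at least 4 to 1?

13

Prior odds = 0.0011/0.9989 = 11/9989.
Combined Bayes factor of the evidence already in hand = 2.1 × 25 = 52.5.
Odds after that evidence = (11/9989) × 52.5 = 165/2854.
Target odds = 4.
Need 1.4ⁿ ≥ 4 ÷ (165/2854) = 11416/165.
1.4¹² ≈56.6939 falls short of 11416/165 but 1.4¹³ ≈79.3715 reaches it, so n = 13.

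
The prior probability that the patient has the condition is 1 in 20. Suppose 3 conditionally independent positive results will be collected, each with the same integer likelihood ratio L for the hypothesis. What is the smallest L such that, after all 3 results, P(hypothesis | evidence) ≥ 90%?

6

Prior odds = 0.05/0.95 = 1/19.
Target odds = 0.9/0.1 = 9.
Need L³ ≥ 9 ÷ (1/19) = 171.
5³ = 125 < 171 ≤ 216 = 6³, so L = 6.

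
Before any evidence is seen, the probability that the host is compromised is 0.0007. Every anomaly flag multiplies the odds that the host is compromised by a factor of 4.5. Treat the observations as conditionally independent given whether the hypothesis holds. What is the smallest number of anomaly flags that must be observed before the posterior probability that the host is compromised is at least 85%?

Prior odds: 0.0007 ÷ 0.9993 = 7/9993.
Likelihood ratio per anomaly flag = 4.5.
Target odds: 0.85 ÷ 0.15 = 17/3.
Need (7/9993) × 4.5ⁿ ≥ 17/3, i.e. 4.5ⁿ ≥ 56627/7.
4.5⁵ = 1845.28125 falls short of 56627/7 but 4.5⁶ = 8303.765625 reaches it, so n = 6.

6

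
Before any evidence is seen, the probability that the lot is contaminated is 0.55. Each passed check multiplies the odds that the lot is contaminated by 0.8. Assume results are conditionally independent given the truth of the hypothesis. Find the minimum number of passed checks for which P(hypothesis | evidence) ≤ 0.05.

Prior odds: 0.55 ÷ 0.45 = 11/9.
Likelihood ratio per passed check = 0.8.
Target posterior odds = 0.05/0.95 = 1/19.
Need (11/9) × 0.8ⁿ ≤ 1/19, i.e. 0.8ⁿ ≤ 9/209.
0.8¹⁴ ≈0.0439805 is still above 9/209 but 0.8¹⁵ ≈0.0351844 is at or below it, so n = 15.

15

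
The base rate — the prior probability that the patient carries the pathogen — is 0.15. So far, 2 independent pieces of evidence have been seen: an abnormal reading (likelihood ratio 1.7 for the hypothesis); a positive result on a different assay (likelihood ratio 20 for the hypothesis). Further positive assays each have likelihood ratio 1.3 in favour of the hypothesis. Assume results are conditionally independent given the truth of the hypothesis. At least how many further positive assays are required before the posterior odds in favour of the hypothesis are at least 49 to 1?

9

Prior odds = 0.15/0.85 = 3/17.
Combined Bayes factor of the evidence already in hand = 1.7 × 20 = 34.
Odds after that evidence = (3/17) × 34 = 6.
Target odds = 49.
Need 1.3ⁿ ≥ 49 ÷ 6 = 49/6.
1.3⁸ = 815730721/100000000 falls short of 49/6 but 1.3⁹ ≈10.6045 reaches it, so n = 9.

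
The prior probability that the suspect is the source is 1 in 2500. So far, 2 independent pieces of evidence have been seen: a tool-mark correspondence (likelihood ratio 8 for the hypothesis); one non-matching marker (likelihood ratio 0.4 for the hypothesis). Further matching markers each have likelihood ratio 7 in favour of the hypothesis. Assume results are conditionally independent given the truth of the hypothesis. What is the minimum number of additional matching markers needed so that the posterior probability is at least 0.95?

Prior odds = 0.0004/0.9996 = 1/2499.
Combined Bayes factor of the evidence already in hand = 8 × 0.4 = 3.2.
Odds after that evidence = (1/2499) × 3.2 = 16/12495.
Target odds = 0.95/0.05 = 19.
Need 7ⁿ ≥ 19 ÷ (16/12495) = 14837.8125.
7⁴ = 2401 falls short of 14837.8125 but 7⁵ = 16807 reaches it, so n = 5.

5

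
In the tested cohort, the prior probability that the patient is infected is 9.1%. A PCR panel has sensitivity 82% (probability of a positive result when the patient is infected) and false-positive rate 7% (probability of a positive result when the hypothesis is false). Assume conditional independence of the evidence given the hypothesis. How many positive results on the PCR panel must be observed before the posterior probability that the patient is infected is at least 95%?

3

Prior odds: 0.091 ÷ 0.909 = 91/909.
Likelihood ratio of a positive result = 0.82/0.07 = 82/7.
Target odds: 0.95 ÷ 0.05 = 19.
Need (91/909) × (82/7)ⁿ ≥ 19, i.e. (82/7)ⁿ ≥ 17271/91.
(82/7)² = 6724/49 falls short of 17271/91 but (82/7)³ = 551368/343 reaches it, so n = 3.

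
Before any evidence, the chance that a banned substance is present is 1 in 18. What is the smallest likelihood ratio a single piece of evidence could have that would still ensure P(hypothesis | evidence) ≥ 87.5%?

119

Prior odds = (1/18)/(17/18) = 1/17.
Target odds = 0.875/0.125 = 7.
Required Bayes factor = 7 ÷ (1/17) = 119.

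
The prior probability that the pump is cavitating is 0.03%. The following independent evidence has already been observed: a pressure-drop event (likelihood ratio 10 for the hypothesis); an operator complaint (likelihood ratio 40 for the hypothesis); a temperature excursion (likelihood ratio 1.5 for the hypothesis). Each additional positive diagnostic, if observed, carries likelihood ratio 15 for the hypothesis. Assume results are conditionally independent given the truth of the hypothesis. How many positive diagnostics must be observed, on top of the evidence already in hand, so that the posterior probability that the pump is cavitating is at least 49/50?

Prior odds = 0.0003/0.9997 = 3/9997.
Combined Bayes factor of the evidence already in hand = 10 × 40 × 1.5 = 600.
Odds after that evidence = (3/9997) × 600 = 1800/9997.
Target odds = 0.98/0.02 = 49.
Need 15ⁿ ≥ 49 ÷ (1800/9997) = 489853/1800.
15² = 225 falls short of 489853/1800 but 15³ = 3375 reaches it, so n = 3.

3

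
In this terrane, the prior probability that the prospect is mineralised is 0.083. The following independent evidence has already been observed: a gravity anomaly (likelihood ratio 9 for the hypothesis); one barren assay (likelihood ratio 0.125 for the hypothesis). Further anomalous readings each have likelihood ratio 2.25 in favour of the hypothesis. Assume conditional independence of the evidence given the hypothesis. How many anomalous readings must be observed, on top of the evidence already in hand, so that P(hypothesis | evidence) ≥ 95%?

Prior odds = 0.083/0.917 = 83/917.
Combined Bayes factor of the evidence already in hand = 9 × 0.125 = 1.125.
Odds after that evidence = (83/917) × 1.125 = 747/7336.
Target odds = 0.95/0.05 = 19.
Need 2.25ⁿ ≥ 19 ÷ (747/7336) = 139384/747.
2.25⁶ = 531441/4096 falls short of 139384/747 but 2.25⁷ = 4782969/16384 reaches it, so n = 7.

7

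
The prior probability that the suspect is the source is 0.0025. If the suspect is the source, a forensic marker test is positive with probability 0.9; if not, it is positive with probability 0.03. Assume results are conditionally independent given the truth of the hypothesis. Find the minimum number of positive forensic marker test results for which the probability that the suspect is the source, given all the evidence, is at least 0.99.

Prior odds = 0.0025/0.9975 = 1/399.
Likelihood ratio of a positive = 0.9/0.03 = 30.
Target posterior odds = 0.99/0.01 = 99.
Require 30ⁿ ≥ 99 ÷ (1/399) = 39501.
30³ = 27000 falls short of 39501 but 30⁴ = 810000 reaches it, so n = 4.

4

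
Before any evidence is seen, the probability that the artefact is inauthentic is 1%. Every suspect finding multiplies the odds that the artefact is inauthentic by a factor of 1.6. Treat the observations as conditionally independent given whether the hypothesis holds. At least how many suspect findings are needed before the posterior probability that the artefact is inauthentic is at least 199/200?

Prior odds = 0.01/0.99 = 1/99.
Likelihood ratio per suspect finding = 1.6.
Target odds: 0.995 ÷ 0.005 = 199.
Need (1/99) × 1.6ⁿ ≥ 199, i.e. 1.6ⁿ ≥ 19701.
1.6²¹ ≈19342.8 falls short of 19701 but 1.6²² ≈30948.5 reaches it, so n = 22.

22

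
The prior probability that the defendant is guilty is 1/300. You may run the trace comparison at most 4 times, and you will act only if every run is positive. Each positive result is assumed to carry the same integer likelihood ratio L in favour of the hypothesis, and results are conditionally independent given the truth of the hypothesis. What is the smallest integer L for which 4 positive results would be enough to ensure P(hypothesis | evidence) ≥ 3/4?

Prior odds = (1/300)/(299/300) = 1/299.
Target odds = 0.75/0.25 = 3.
Need L⁴ ≥ 3 ÷ (1/299) = 897.
5⁴ = 625 < 897 ≤ 1296 = 6⁴, so L = 6.

6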